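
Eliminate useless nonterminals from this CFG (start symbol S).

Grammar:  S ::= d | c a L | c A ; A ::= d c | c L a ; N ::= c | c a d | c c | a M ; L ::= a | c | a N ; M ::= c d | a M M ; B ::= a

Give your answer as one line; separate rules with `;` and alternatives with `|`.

Generating nonterminals: {A, B, L, M, N, S}.
Reachable from S after that: {A, L, M, N, S}.
Removed useless symbols: {B} and every production mentioning them.

S ::= d | c a L | c A; A ::= d c | c L a; N ::= c | c a d | c c | a M; L ::= a | c | a N; M ::= c d | a M M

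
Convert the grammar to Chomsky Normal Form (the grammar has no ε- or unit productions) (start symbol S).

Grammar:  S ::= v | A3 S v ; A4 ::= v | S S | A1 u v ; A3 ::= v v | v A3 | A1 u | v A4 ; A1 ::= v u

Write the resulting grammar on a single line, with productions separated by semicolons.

S ::= v | A3 Y1; A4 ::= v | S S | A1 Y2; A3 ::= X1 X1 | X1 A3 | A1 X2 | X1 A4; A1 ::= X1 X2; X1 ::= v; X2 ::= u; Y1 ::= S X1; Y2 ::= X2 X1

Introduce a nonterminal for each terminal appearing in a rule of length ≥ 2: X1 → v, X2 → u.
Binarize each right-hand side of length ≥ 3 by chaining fresh nonterminals (Y1, Y2, …): affected rules were S → A3 S X1; A4 → A1 X2 X1.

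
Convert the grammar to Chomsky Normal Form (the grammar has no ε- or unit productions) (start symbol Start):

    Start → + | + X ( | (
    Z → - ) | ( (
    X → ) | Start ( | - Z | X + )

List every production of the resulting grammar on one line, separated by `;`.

Start → + | X1 Y1 | (; Z → X3 X4 | X2 X2; X → ) | Start X2 | X3 Z | X Y2; X1 → +; X2 → (; X3 → -; X4 → ); Y1 → X X2; Y2 → X1 X4

Introduce a nonterminal for each terminal appearing in a rule of length ≥ 2: X1 → +, X2 → (, X3 → -, X4 → ).
Binarize each right-hand side of length ≥ 3 by chaining fresh nonterminals (Y1, Y2, …): affected rules were Start → X1 X X2; X → X X1 X4.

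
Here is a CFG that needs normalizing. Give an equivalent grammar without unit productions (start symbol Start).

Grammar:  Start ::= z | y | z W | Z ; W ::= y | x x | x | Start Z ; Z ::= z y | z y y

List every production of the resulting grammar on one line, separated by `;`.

Start ::= z y | z y y | z | y | z W; W ::= y | x x | x | Start Z; Z ::= z y | z y y

Unit pairs: Start ⇒* {Z}.
Replace each nonterminal's rules with the union of the non-unit rules of every nonterminal it unit-derives.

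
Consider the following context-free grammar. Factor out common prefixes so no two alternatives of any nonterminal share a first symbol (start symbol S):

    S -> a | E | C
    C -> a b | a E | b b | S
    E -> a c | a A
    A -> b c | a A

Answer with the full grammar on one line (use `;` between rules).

C has alternatives sharing prefix 'a': factor to C → a C' with C' → b | E.
E has alternatives sharing prefix 'a': factor to E → a E' with E' → c | A.

S -> a | E | C; C -> b b | S | a C'; E -> a E'; A -> b c | a A; C' -> b | E; E' -> c | A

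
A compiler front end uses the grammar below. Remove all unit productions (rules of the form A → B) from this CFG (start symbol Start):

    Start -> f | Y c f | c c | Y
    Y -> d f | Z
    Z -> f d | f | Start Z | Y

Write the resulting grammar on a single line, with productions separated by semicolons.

Unit pairs: Start ⇒* {Y, Z}; Y ⇒* {Z}; Z ⇒* {Y}.
For each unit pair (A, B), copy every non-unit production of B to A, then drop all unit productions.

Start -> f d | f | Start Z | Y c f | c c | d f; Y -> f d | f | Start Z | d f; Z -> f d | f | Start Z | d f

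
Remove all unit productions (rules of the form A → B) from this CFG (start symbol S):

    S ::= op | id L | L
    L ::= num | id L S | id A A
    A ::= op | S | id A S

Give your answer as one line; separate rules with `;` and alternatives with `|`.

Unit pairs: A ⇒* {L, S}; S ⇒* {L}.
For each unit pair (A, B), copy every non-unit production of B to A, then drop all unit productions.

S ::= num | id L S | id A A | op | id L; L ::= num | id L S | id A A; A ::= num | id L S | id A A | op | id L | id A S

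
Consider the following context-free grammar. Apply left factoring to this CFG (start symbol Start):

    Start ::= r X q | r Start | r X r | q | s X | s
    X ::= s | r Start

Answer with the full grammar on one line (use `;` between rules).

Start ::= q | r Start1 | s Start2; X ::= s | r Start; Start1 ::= Start | X Start11; Start2 ::= X | ε; Start11 ::= q | r

Start has alternatives sharing prefix 'r': factor to Start → r Start1 with Start1 → X q | Start | X r.
Start has alternatives sharing prefix 's': factor to Start → s Start2 with Start2 → X | ε.
Start1 has alternatives sharing prefix 'X': factor to Start1 → X Start11 with Start11 → q | r.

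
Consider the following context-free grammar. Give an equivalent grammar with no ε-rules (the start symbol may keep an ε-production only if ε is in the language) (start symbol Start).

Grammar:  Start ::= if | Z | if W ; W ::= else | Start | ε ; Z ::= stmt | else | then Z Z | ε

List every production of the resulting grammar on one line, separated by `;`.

Start ::= if | Z | if W | ε; W ::= else | Start; Z ::= stmt | else | then Z Z | then Z | then

Nullable set = {Start, W, Z}.
ε ∈ L(G) since Start is nullable, so keep Start → ε.
For each production, add variants omitting each subset of nullable occurrences: Z → then Z Z gives then Z Z | then Z | then.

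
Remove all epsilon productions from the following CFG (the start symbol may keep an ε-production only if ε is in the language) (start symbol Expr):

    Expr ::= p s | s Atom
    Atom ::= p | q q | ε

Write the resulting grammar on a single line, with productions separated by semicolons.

Nullable nonterminals: {Atom}.
ε ∉ L(G), so no ε-production is kept.
Add the nullable-subset variants: Expr → s Atom gives s Atom | s.

Expr ::= p s | s Atom | s; Atom ::= p | q q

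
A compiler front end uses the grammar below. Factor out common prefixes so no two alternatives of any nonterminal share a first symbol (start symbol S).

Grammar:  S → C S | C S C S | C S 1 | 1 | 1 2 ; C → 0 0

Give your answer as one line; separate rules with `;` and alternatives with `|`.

S has alternatives sharing prefix 'C S': factor to S → C S S' with S' → ε | C S | 1.
S has alternatives sharing prefix '1': factor to S → 1 S'' with S'' → ε | 2.

S → C S S' | 1 S''; C → 0 0; S' → ε | C S | 1; S'' → ε | 2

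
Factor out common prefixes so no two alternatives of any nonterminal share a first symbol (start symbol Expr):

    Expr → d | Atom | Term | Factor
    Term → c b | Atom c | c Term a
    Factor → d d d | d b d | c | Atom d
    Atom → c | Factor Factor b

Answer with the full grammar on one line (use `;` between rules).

Term has alternatives sharing prefix 'c': factor to Term → c Term1 with Term1 → b | Term a.
Factor has alternatives sharing prefix 'd': factor to Factor → d Factor1 with Factor1 → d d | b d.

Expr → d | Atom | Term | Factor; Term → Atom c | c Term1; Factor → c | Atom d | d Factor1; Atom → c | Factor Factor b; Term1 → b | Term a; Factor1 → d d | b d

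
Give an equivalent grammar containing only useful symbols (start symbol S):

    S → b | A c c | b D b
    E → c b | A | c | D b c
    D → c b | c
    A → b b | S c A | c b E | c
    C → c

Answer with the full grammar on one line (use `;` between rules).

Generating nonterminals: {A, C, D, E, S}.
Reachable from S after that: {A, D, E, S}.
Removed useless symbols: {C} and every production mentioning them.

S → b | A c c | b D b; E → c b | A | c | D b c; D → c b | c; A → b b | S c A | c b E | c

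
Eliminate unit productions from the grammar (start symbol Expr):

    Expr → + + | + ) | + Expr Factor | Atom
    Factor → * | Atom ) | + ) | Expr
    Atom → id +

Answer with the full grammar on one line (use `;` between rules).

Unit pairs: Expr ⇒* {Atom}; Factor ⇒* {Atom, Expr}.
For each unit pair (A, B), copy every non-unit production of B to A, then drop all unit productions.

Expr → id + | + + | + ) | + Expr Factor; Factor → id + | * | Atom ) | + ) | + + | + Expr Factor; Atom → id +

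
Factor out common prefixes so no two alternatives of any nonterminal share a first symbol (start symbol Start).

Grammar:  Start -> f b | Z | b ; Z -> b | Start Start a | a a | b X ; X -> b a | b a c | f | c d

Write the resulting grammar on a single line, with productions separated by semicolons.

Start -> f b | Z | b; Z -> Start Start a | a a | b Z1; X -> f | c d | b a X1; Z1 -> ε | X; X1 -> ε | c

Z has alternatives sharing prefix 'b': factor to Z → b Z1 with Z1 → ε | X.
X has alternatives sharing prefix 'b a': factor to X → b a X1 with X1 → ε | c.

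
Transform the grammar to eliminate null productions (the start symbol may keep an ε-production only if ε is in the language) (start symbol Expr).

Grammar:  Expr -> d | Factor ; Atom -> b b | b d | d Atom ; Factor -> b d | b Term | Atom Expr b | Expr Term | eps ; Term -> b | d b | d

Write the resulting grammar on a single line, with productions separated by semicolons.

Nullable nonterminals: {Expr, Factor}.
ε ∈ L(G) since Expr is nullable, so keep Expr → ε.
Add the nullable-subset variants: Factor → Atom Expr b gives Atom Expr b | Atom b. Factor → Expr Term gives Expr Term | Term.

Expr -> d | Factor | ε; Atom -> b b | b d | d Atom; Factor -> b d | b Term | Atom Expr b | Atom b | Expr Term | Term; Term -> b | d b | d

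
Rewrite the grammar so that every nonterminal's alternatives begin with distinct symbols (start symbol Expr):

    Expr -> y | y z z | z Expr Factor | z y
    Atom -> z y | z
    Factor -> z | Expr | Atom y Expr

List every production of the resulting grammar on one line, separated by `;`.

Expr -> y Expr1 | z Expr2; Atom -> z Atom1; Factor -> z | Expr | Atom y Expr; Expr1 -> eps | z z; Expr2 -> Expr Factor | y; Atom1 -> y | eps

Expr has alternatives sharing prefix 'y': factor to Expr → y Expr1 with Expr1 → ε | z z.
Expr has alternatives sharing prefix 'z': factor to Expr → z Expr2 with Expr2 → Expr Factor | y.
Atom has alternatives sharing prefix 'z': factor to Atom → z Atom1 with Atom1 → y | ε.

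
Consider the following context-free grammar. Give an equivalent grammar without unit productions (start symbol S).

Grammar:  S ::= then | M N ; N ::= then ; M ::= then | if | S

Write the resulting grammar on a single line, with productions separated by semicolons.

S ::= then | M N; N ::= then; M ::= then | M N | if

Unit pairs: M ⇒* {S}.
For every A with A ⇒* B via unit rules, add B's non-unit alternatives to A; then delete every rule of the form X → Y.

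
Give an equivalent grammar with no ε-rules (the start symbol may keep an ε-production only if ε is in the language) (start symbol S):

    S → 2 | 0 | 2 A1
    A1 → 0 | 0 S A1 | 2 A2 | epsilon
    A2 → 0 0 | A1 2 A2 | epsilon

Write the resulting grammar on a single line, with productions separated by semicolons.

Nullable set = {A1, A2}.
ε ∉ L(G), so no ε-production is kept.
Expand every rule over subsets of its nullable positions: A1 → 0 S A1 gives 0 S A1 | 0 S. A1 → 2 A2 gives 2 A2 | 2. A2 → A1 2 A2 gives A1 2 A2 | A1 2 | 2 A2 | 2.

S → 2 | 0 | 2 A1; A1 → 0 | 0 S A1 | 0 S | 2 A2 | 2; A2 → 0 0 | A1 2 A2 | A1 2 | 2 A2 | 2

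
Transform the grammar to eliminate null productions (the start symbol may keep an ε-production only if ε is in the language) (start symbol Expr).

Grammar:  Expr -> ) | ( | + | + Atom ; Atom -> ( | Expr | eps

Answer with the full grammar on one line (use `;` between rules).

Expr -> ) | ( | + | + Atom; Atom -> ( | Expr

Nullable nonterminals: {Atom}.
ε ∉ L(G), so no ε-production is kept.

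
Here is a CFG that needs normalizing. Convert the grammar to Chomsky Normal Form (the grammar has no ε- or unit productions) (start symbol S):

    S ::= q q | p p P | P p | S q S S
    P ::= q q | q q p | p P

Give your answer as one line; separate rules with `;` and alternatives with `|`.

Introduce a nonterminal for each terminal appearing in a rule of length ≥ 2: X1 → q, X2 → p.
Binarize each right-hand side of length ≥ 3 by chaining fresh nonterminals (Y1, Y2, …): affected rules were S → X2 X2 P; S → S X1 S S; P → X1 X1 X2.

S ::= X1 X1 | X2 Y1 | P X2 | S Y2; P ::= X1 X1 | X1 Y4 | X2 P; X1 ::= q; X2 ::= p; Y1 ::= X2 P; Y2 ::= X1 Y3; Y3 ::= S S; Y4 ::= X1 X2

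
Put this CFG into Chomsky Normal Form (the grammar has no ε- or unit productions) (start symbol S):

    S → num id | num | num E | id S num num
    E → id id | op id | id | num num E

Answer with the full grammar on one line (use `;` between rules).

S → X1 X2 | num | X1 E | X2 Y1; E → X2 X2 | X3 X2 | id | X1 Y3; X1 → num; X2 → id; X3 → op; Y1 → S Y2; Y2 → X1 X1; Y3 → X1 E

Introduce a nonterminal for each terminal appearing in a rule of length ≥ 2: X1 → num, X2 → id, X3 → op.
Binarize each right-hand side of length ≥ 3 by chaining fresh nonterminals (Y1, Y2, …): affected rules were S → X2 S X1 X1; E → X1 X1 E.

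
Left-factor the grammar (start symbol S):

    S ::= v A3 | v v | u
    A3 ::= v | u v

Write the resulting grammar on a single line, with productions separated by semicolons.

S ::= u | v S'; A3 ::= v | u v; S' ::= A3 | v

S has alternatives sharing prefix 'v': factor to S → v S' with S' → A3 | v.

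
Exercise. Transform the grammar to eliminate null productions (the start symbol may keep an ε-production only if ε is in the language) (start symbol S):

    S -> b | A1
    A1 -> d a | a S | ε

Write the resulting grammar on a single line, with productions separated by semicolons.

S -> b | A1 | ε; A1 -> d a | a S | a

Nullable nonterminals: {A1, S}.
ε ∈ L(G) since S is nullable, so keep S → ε.
For each production, add variants omitting each subset of nullable occurrences: A1 → a S gives a S | a.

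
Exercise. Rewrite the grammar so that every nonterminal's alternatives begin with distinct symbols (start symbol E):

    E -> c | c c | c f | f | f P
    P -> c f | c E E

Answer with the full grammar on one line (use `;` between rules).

E -> c E' | f E''; P -> c P'; E' -> ε | c | f; E'' -> ε | P; P' -> f | E E

E has alternatives sharing prefix 'c': factor to E → c E' with E' → ε | c | f.
E has alternatives sharing prefix 'f': factor to E → f E'' with E'' → ε | P.
P has alternatives sharing prefix 'c': factor to P → c P' with P' → f | E E.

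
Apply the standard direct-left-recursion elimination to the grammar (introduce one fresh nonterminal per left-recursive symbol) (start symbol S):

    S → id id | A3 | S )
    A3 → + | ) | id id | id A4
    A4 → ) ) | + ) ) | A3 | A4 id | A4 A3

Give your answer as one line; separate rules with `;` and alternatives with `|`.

S → id id S' | A3 S'; A3 → + | ) | id id | id A4; A4 → ) ) A4' | + ) ) A4' | A3 A4'; S' → ) S' | epsilon; A4' → id A4' | A3 A4' | epsilon

S, A4 are directly left-recursive.
For S: α = {)}, β = {id id, A3}. Rewrite as S → β S' and S' → α S' | ε.
For A4: α = {id, A3}, β = {) ), + ) ), A3}. Rewrite as A4 → β A4' and A4' → α A4' | ε.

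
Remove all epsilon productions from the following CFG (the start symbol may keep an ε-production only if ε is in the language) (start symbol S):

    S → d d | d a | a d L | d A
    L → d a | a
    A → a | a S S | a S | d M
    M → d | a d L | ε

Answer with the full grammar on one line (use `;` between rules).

S → d d | d a | a d L | d A; L → d a | a; A → a | a S S | a S | d M | d; M → d | a d L

Nullable set = {M}.
ε ∉ L(G), so no ε-production is kept.
Expand every rule over subsets of its nullable positions: A → d M gives d M | d.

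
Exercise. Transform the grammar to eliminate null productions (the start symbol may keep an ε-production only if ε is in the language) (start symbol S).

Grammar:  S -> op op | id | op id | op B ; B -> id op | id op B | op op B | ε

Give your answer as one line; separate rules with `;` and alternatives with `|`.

S -> op op | id | op id | op B | op; B -> id op | id op B | op op B | op op

The nullable symbols are {B}.
ε ∉ L(G), so no ε-production is kept.
For each production, add variants omitting each subset of nullable occurrences: S → op B gives op B | op. B → op op B gives op op B | op op.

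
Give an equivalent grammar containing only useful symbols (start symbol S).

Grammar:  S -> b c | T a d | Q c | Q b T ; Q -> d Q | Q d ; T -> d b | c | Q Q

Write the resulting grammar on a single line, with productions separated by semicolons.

Generating nonterminals: {S, T}.
Reachable from S after that: {S, T}.
Removed useless symbols: {Q} and every production mentioning them.

S -> b c | T a d; T -> d b | c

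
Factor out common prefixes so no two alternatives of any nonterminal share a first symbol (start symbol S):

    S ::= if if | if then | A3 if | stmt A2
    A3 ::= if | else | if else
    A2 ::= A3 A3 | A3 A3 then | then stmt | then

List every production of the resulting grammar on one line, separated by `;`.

S ::= A3 if | stmt A2 | if S'; A3 ::= else | if A3'; A2 ::= A3 A3 A2' | then A2''; S' ::= if | then; A3' ::= eps | else; A2' ::= eps | then; A2'' ::= stmt | eps

S has alternatives sharing prefix 'if': factor to S → if S' with S' → if | then.
A3 has alternatives sharing prefix 'if': factor to A3 → if A3' with A3' → ε | else.
A2 has alternatives sharing prefix 'A3 A3': factor to A2 → A3 A3 A2' with A2' → ε | then.
A2 has alternatives sharing prefix 'then': factor to A2 → then A2'' with A2'' → stmt | ε.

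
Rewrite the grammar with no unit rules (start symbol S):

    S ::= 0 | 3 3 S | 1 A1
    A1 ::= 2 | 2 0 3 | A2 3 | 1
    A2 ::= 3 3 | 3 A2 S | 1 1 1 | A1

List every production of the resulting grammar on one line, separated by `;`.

S ::= 0 | 3 3 S | 1 A1; A1 ::= 2 | 2 0 3 | A2 3 | 1; A2 ::= 3 3 | 3 A2 S | 1 1 1 | 2 | 2 0 3 | A2 3 | 1

Unit pairs: A2 ⇒* {A1}.
For every A with A ⇒* B via unit rules, add B's non-unit alternatives to A; then delete every rule of the form X → Y.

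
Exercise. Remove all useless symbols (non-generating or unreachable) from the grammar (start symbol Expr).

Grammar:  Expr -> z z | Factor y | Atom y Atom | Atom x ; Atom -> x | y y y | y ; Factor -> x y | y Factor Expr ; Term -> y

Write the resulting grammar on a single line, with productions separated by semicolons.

Expr -> z z | Factor y | Atom y Atom | Atom x; Atom -> x | y y y | y; Factor -> x y | y Factor Expr

Generating nonterminals: {Atom, Expr, Factor, Term}.
Reachable from Expr after that: {Atom, Expr, Factor}.
Removed useless symbols: {Term} and every production mentioning them.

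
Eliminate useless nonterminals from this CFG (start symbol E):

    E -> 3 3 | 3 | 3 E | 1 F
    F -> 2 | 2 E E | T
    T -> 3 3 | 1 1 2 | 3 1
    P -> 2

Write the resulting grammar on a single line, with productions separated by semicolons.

Generating nonterminals: {E, F, P, T}.
Reachable from E after that: {E, F, T}.
Removed useless symbols: {P} and every production mentioning them.

E -> 3 3 | 3 | 3 E | 1 F; F -> 2 | 2 E E | T; T -> 3 3 | 1 1 2 | 3 1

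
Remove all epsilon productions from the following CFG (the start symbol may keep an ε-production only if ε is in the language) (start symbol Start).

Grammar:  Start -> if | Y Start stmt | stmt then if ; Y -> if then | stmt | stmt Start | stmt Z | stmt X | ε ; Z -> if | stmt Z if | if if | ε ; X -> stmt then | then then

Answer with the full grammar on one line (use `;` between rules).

Nullable nonterminals: {Y, Z}.
ε ∉ L(G), so no ε-production is kept.
Add the nullable-subset variants: Start → Y Start stmt gives Y Start stmt | Start stmt. Z → stmt Z if gives stmt Z if | stmt if.

Start -> if | Y Start stmt | Start stmt | stmt then if; Y -> if then | stmt | stmt Start | stmt Z | stmt X; Z -> if | stmt Z if | stmt if | if if; X -> stmt then | then then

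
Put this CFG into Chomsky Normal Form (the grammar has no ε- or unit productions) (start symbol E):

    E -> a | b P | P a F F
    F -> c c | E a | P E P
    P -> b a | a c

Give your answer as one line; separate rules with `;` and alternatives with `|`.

Introduce a nonterminal for each terminal appearing in a rule of length ≥ 2: X1 → b, X2 → a, X3 → c.
Binarize each right-hand side of length ≥ 3 by chaining fresh nonterminals (Y1, Y2, …): affected rules were E → P X2 F F; F → P E P.

E -> a | X1 P | P Y1; F -> X3 X3 | E X2 | P Y3; P -> X1 X2 | X2 X3; X1 -> b; X2 -> a; X3 -> c; Y1 -> X2 Y2; Y2 -> F F; Y3 -> E P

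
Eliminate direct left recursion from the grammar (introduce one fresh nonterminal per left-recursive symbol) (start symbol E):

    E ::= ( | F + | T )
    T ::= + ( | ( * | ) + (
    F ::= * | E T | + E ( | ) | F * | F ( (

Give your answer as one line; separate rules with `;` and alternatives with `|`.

E ::= ( | F + | T ); T ::= + ( | ( * | ) + (; F ::= * F' | E T F' | + E ( F' | ) F'; F' ::= * F' | ( ( F' | epsilon

Directly left-recursive nonterminal: F.
For F: α = {*, ( (}, β = {*, E T, + E (, )}. Rewrite as F → β F' and F' → α F' | ε.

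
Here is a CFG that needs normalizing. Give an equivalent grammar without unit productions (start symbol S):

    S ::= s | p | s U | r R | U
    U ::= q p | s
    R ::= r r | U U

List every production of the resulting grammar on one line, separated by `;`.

Unit pairs: S ⇒* {U}.
For each unit pair (A, B), copy every non-unit production of B to A, then drop all unit productions.

S ::= q p | s | p | s U | r R; U ::= q p | s; R ::= r r | U U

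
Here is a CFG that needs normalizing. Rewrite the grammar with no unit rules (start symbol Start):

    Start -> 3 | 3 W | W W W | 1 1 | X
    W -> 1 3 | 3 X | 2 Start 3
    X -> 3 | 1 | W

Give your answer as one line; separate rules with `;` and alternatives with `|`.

Unit pairs: Start ⇒* {W, X}; X ⇒* {W}.
For each unit pair (A, B), copy every non-unit production of B to A, then drop all unit productions.

Start -> 3 | 3 W | W W W | 1 1 | 1 | 1 3 | 3 X | 2 Start 3; W -> 1 3 | 3 X | 2 Start 3; X -> 3 | 1 | 1 3 | 3 X | 2 Start 3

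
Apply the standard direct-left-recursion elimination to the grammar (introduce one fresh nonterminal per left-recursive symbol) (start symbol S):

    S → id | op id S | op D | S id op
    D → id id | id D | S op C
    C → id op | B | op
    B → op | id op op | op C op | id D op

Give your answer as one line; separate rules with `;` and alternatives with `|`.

Left recursion appears on S.
For S: α = {id op}, β = {id, op id S, op D}. Rewrite as S → β S' and S' → α S' | ε.

S → id S' | op id S S' | op D S'; D → id id | id D | S op C; C → id op | B | op; B → op | id op op | op C op | id D op; S' → id op S' | ε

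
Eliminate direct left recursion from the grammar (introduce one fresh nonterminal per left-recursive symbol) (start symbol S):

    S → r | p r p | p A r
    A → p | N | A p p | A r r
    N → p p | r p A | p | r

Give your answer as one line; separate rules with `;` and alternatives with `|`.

Left recursion appears on A.
For A: α = {p p, r r}, β = {p, N}. Rewrite as A → β A' and A' → α A' | ε.

S → r | p r p | p A r; A → p A' | N A'; N → p p | r p A | p | r; A' → p p A' | r r A' | ε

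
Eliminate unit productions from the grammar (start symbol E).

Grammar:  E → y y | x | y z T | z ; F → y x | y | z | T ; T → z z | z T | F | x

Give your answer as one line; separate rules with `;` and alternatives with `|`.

Unit pairs: F ⇒* {T}; T ⇒* {F}.
Replace each nonterminal's rules with the union of the non-unit rules of every nonterminal it unit-derives.

E → y y | x | y z T | z; F → y x | y | z | z z | z T | x; T → y x | y | z | z z | z T | x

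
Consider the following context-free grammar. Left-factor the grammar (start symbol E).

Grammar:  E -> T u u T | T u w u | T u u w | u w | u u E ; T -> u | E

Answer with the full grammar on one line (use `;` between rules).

E has alternatives sharing prefix 'T u': factor to E → T u E' with E' → u T | w u | u w.
E has alternatives sharing prefix 'u': factor to E → u E'' with E'' → w | u E.
E' has alternatives sharing prefix 'u': factor to E' → u E''' with E''' → T | w.

E -> T u E' | u E''; T -> u | E; E' -> w u | u E'''; E'' -> w | u E; E''' -> T | w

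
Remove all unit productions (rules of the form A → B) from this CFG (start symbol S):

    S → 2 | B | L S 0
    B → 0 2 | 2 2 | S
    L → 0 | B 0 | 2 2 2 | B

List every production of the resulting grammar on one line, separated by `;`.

Unit pairs: B ⇒* {S}; L ⇒* {B, S}; S ⇒* {B}.
For every A with A ⇒* B via unit rules, add B's non-unit alternatives to A; then delete every rule of the form X → Y.

S → 0 2 | 2 2 | 2 | L S 0; B → 0 2 | 2 2 | 2 | L S 0; L → 0 | B 0 | 2 2 2 | 0 2 | 2 2 | 2 | L S 0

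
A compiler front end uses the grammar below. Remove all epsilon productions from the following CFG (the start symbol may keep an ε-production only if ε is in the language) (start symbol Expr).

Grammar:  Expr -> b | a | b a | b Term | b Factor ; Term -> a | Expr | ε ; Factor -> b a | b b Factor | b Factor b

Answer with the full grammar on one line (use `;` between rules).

Expr -> b | a | b a | b Term | b Factor; Term -> a | Expr; Factor -> b a | b b Factor | b Factor b

Nullable nonterminals: {Term}.
ε ∉ L(G), so no ε-production is kept.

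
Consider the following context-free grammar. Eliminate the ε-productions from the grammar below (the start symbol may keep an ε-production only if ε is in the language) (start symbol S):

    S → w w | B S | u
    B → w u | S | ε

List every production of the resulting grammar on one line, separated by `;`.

Nullable nonterminals: {B}.
ε ∉ L(G), so no ε-production is kept.

S → w w | B S | u; B → w u | S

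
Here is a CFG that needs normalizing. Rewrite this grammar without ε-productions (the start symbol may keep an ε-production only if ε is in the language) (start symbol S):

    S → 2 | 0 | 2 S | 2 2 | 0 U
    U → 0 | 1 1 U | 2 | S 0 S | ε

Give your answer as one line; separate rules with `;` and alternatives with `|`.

S → 2 | 0 | 2 S | 2 2 | 0 U; U → 0 | 1 1 U | 1 1 | 2 | S 0 S

The nullable symbols are {U}.
ε ∉ L(G), so no ε-production is kept.
For each production, add variants omitting each subset of nullable occurrences: U → 1 1 U gives 1 1 U | 1 1.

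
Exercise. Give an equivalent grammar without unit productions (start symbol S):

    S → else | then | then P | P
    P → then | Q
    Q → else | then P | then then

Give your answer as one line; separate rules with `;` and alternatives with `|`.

S → else | then | then P | then then; P → then | else | then P | then then; Q → else | then P | then then

Unit pairs: P ⇒* {Q}; S ⇒* {P, Q}.
For every A with A ⇒* B via unit rules, add B's non-unit alternatives to A; then delete every rule of the form X → Y.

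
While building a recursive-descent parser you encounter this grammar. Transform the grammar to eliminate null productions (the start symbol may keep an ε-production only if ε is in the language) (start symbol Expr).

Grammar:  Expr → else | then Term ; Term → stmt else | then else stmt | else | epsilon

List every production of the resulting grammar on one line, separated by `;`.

Nullable nonterminals: {Term}.
ε ∉ L(G), so no ε-production is kept.
Expand every rule over subsets of its nullable positions: Expr → then Term gives then Term | then.

Expr → else | then Term | then; Term → stmt else | then else stmt | else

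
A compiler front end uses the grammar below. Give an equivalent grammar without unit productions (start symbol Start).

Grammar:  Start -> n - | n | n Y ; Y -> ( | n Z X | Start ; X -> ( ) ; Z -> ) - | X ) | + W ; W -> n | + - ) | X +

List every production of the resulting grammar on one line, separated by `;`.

Unit pairs: Y ⇒* {Start}.
Replace each nonterminal's rules with the union of the non-unit rules of every nonterminal it unit-derives.

Start -> n - | n | n Y; Y -> n - | n | n Y | ( | n Z X; X -> ( ); Z -> ) - | X ) | + W; W -> n | + - ) | X +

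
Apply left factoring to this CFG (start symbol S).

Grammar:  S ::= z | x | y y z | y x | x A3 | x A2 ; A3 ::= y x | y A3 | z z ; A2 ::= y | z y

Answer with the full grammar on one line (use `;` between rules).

S ::= z | x S' | y S''; A3 ::= z z | y A3'; A2 ::= y | z y; S' ::= ε | A3 | A2; S'' ::= y z | x; A3' ::= x | A3

S has alternatives sharing prefix 'x': factor to S → x S' with S' → ε | A3 | A2.
S has alternatives sharing prefix 'y': factor to S → y S'' with S'' → y z | x.
A3 has alternatives sharing prefix 'y': factor to A3 → y A3' with A3' → x | A3.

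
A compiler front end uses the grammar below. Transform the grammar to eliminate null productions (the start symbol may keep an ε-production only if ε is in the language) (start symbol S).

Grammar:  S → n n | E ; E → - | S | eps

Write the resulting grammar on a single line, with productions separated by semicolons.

S → n n | E | eps; E → - | S

Nullable nonterminals: {E, S}.
ε ∈ L(G) since S is nullable, so keep S → ε.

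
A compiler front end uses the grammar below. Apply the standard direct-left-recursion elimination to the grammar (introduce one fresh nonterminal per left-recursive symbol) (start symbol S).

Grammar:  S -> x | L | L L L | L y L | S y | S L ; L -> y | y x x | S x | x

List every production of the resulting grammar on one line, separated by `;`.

Left recursion appears on S.
For S: α = {y, L}, β = {x, L, L L L, L y L}. Rewrite as S → β S' and S' → α S' | ε.

S -> x S' | L S' | L L L S' | L y L S'; L -> y | y x x | S x | x; S' -> y S' | L S' | epsilon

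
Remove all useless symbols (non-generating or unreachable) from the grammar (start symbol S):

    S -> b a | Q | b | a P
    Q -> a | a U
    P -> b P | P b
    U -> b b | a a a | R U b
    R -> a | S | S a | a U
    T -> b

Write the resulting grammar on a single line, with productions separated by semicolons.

S -> b a | Q | b; Q -> a | a U; U -> b b | a a a | R U b; R -> a | S | S a | a U

Generating nonterminals: {Q, R, S, T, U}.
Reachable from S after that: {Q, R, S, U}.
Removed useless symbols: {P, T} and every production mentioning them.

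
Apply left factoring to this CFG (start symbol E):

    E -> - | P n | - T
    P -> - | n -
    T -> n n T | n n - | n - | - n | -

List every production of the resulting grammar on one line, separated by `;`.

E has alternatives sharing prefix '-': factor to E → - E' with E' → ε | T.
T has alternatives sharing prefix 'n': factor to T → n T' with T' → n T | n - | -.
T has alternatives sharing prefix '-': factor to T → - T'' with T'' → n | ε.
T' has alternatives sharing prefix 'n': factor to T' → n T''' with T''' → T | -.

E -> P n | - E'; P -> - | n -; T -> n T' | - T''; E' -> ε | T; T' -> - | n T'''; T'' -> n | ε; T''' -> T | -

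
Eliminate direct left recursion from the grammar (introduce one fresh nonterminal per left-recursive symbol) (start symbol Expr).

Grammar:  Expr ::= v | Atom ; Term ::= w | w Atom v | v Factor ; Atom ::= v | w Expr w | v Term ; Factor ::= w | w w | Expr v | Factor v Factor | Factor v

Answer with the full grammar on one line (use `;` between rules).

Directly left-recursive nonterminal: Factor.
For Factor: α = {v Factor, v}, β = {w, w w, Expr v}. Rewrite as Factor → β Factor1 and Factor1 → α Factor1 | ε.

Expr ::= v | Atom; Term ::= w | w Atom v | v Factor; Atom ::= v | w Expr w | v Term; Factor ::= w Factor1 | w w Factor1 | Expr v Factor1; Factor1 ::= v Factor Factor1 | v Factor1 | ε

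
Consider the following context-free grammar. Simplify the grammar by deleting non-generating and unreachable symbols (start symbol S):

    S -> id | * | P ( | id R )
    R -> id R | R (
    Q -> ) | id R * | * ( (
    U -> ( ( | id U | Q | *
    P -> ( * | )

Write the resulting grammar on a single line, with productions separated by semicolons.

S -> id | * | P (; P -> ( * | )

Generating nonterminals: {P, Q, S, U}.
Reachable from S after that: {P, S}.
Removed useless symbols: {Q, R, U} and every production mentioning them.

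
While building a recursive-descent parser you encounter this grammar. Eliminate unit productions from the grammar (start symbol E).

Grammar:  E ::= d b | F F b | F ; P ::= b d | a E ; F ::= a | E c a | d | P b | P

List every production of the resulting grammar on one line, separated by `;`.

Unit pairs: E ⇒* {F, P}; F ⇒* {P}.
Replace each nonterminal's rules with the union of the non-unit rules of every nonterminal it unit-derives.

E ::= d b | F F b | a | E c a | d | P b | b d | a E; P ::= b d | a E; F ::= a | E c a | d | P b | b d | a E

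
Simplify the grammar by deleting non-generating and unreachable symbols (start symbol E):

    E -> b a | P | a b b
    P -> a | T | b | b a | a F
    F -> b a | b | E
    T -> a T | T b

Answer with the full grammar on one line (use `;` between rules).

Generating nonterminals: {E, F, P}.
Reachable from E after that: {E, F, P}.
Removed useless symbols: {T} and every production mentioning them.

E -> b a | P | a b b; P -> a | b | b a | a F; F -> b a | b | E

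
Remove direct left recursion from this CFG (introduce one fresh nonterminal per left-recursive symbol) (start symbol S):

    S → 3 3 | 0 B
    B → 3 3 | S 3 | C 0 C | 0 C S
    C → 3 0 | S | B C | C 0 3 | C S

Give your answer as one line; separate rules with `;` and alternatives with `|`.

C is directly left-recursive.
For C: α = {0 3, S}, β = {3 0, S, B C}. Rewrite as C → β C' and C' → α C' | ε.

S → 3 3 | 0 B; B → 3 3 | S 3 | C 0 C | 0 C S; C → 3 0 C' | S C' | B C C'; C' → 0 3 C' | S C' | epsilon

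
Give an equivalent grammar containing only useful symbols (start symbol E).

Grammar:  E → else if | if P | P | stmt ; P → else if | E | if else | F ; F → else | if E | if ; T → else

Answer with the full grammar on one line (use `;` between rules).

Generating nonterminals: {E, F, P, T}.
Reachable from E after that: {E, F, P}.
Removed useless symbols: {T} and every production mentioning them.

E → else if | if P | P | stmt; P → else if | E | if else | F; F → else | if E | if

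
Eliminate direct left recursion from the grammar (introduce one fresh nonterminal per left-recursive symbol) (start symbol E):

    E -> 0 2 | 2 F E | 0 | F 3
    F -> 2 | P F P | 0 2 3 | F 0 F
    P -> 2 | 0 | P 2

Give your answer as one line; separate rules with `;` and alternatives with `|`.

Left recursion appears on F, P.
For F: α = {0 F}, β = {2, P F P, 0 2 3}. Rewrite as F → β F' and F' → α F' | ε.
For P: α = {2}, β = {2, 0}. Rewrite as P → β P' and P' → α P' | ε.

E -> 0 2 | 2 F E | 0 | F 3; F -> 2 F' | P F P F' | 0 2 3 F'; P -> 2 P' | 0 P'; F' -> 0 F F' | epsilon; P' -> 2 P' | epsilon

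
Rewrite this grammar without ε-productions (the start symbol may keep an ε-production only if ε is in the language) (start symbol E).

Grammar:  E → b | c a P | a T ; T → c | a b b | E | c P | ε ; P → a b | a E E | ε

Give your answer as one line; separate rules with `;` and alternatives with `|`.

E → b | c a P | c a | a T | a; T → c | a b b | E | c P; P → a b | a E E

Nullable set = {P, T}.
ε ∉ L(G), so no ε-production is kept.
For each production, add variants omitting each subset of nullable occurrences: E → c a P gives c a P | c a. E → a T gives a T | a.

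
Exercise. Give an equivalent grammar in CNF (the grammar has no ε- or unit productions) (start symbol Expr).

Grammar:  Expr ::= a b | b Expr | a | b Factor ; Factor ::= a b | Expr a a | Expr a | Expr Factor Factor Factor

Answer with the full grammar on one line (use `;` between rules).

Expr ::= X1 X2 | X2 Expr | a | X2 Factor; Factor ::= X1 X2 | Expr Y1 | Expr X1 | Expr Y2; X1 ::= a; X2 ::= b; Y1 ::= X1 X1; Y2 ::= Factor Y3; Y3 ::= Factor Factor

Introduce a nonterminal for each terminal appearing in a rule of length ≥ 2: X1 → a, X2 → b.
Binarize each right-hand side of length ≥ 3 by chaining fresh nonterminals (Y1, Y2, …): affected rules were Factor → Expr X1 X1; Factor → Expr Factor Factor Factor.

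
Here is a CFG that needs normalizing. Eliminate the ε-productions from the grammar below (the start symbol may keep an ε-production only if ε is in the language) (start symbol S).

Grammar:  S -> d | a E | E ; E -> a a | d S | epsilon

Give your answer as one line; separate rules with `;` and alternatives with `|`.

S -> d | a E | a | E | epsilon; E -> a a | d S | d

Nullable nonterminals: {E, S}.
ε ∈ L(G) since S is nullable, so keep S → ε.
Expand every rule over subsets of its nullable positions: S → a E gives a E | a. E → d S gives d S | d.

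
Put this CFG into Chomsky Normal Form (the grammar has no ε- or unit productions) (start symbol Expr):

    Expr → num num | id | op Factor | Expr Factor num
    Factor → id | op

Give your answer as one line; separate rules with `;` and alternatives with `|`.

Expr → X1 X1 | id | X2 Factor | Expr Y1; Factor → id | op; X1 → num; X2 → op; Y1 → Factor X1

Introduce a nonterminal for each terminal appearing in a rule of length ≥ 2: X1 → num, X2 → op.
Binarize each right-hand side of length ≥ 3 by chaining fresh nonterminals (Y1, Y2, …): affected rules were Expr → Expr Factor X1.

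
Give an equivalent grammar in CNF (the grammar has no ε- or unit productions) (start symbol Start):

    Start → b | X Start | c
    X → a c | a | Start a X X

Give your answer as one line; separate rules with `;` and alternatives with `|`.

Introduce a nonterminal for each terminal appearing in a rule of length ≥ 2: X1 → a, X2 → c.
Binarize each right-hand side of length ≥ 3 by chaining fresh nonterminals (Y1, Y2, …): affected rules were X → Start X1 X X.

Start → b | X Start | c; X → X1 X2 | a | Start Y1; X1 → a; X2 → c; Y1 → X1 Y2; Y2 → X X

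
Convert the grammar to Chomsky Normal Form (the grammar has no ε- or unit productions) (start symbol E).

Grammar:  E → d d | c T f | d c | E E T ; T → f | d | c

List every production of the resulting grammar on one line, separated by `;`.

E → X1 X1 | X2 Y1 | X1 X2 | E Y2; T → f | d | c; X1 → d; X2 → c; X3 → f; Y1 → T X3; Y2 → E T

Introduce a nonterminal for each terminal appearing in a rule of length ≥ 2: X1 → d, X2 → c, X3 → f.
Binarize each right-hand side of length ≥ 3 by chaining fresh nonterminals (Y1, Y2, …): affected rules were E → X2 T X3; E → E E T.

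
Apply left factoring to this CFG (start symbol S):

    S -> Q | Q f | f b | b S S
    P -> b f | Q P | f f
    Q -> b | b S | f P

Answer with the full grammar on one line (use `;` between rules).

S has alternatives sharing prefix 'Q': factor to S → Q S' with S' → ε | f.
Q has alternatives sharing prefix 'b': factor to Q → b Q' with Q' → ε | S.

S -> f b | b S S | Q S'; P -> b f | Q P | f f; Q -> f P | b Q'; S' -> epsilon | f; Q' -> epsilon | S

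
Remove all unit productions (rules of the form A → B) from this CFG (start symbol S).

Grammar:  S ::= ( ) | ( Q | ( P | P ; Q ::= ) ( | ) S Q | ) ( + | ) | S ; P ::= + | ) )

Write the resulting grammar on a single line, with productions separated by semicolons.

S ::= ( ) | ( Q | ( P | + | ) ); Q ::= ( ) | ( Q | ( P | + | ) ) | ) ( | ) S Q | ) ( + | ); P ::= + | ) )

Unit pairs: Q ⇒* {P, S}; S ⇒* {P}.
Replace each nonterminal's rules with the union of the non-unit rules of every nonterminal it unit-derives.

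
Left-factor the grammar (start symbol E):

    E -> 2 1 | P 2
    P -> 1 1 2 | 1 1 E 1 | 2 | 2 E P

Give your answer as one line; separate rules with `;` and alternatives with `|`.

P has alternatives sharing prefix '1 1': factor to P → 1 1 P' with P' → 2 | E 1.
P has alternatives sharing prefix '2': factor to P → 2 P'' with P'' → ε | E P.

E -> 2 1 | P 2; P -> 1 1 P' | 2 P''; P' -> 2 | E 1; P'' -> ε | E P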